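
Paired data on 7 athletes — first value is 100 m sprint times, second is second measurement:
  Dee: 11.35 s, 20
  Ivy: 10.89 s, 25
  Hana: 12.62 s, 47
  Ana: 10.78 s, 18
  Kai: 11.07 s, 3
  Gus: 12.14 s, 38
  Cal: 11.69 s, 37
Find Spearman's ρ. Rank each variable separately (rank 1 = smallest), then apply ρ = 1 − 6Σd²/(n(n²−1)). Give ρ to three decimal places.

Ranks of variable 1: 4, 2, 7, 1, 3, 6, 5
Ranks of variable 2: 3, 4, 7, 2, 1, 6, 5
d = r₁ − r₂: 1, -2, 0, -1, 2, 0, 0
d²: 1, 4, 0, 1, 4, 0, 0; Σd² = 10
ρ = 1 − 6·10/(7·48) = 1 − 60/336 = 0.821

0.821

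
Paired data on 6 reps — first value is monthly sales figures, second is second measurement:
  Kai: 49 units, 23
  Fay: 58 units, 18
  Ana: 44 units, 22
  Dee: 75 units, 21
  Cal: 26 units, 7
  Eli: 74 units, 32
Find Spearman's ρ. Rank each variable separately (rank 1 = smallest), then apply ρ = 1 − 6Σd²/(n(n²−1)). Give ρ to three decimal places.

Ranks of variable 1: 3, 4, 2, 6, 1, 5
Ranks of variable 2: 5, 2, 4, 3, 1, 6
d = r₁ − r₂: -2, 2, -2, 3, 0, -1
d²: 4, 4, 4, 9, 0, 1; Σd² = 22
ρ = 1 − 6·22/(6·35) = 1 − 132/210 = 0.371

0.371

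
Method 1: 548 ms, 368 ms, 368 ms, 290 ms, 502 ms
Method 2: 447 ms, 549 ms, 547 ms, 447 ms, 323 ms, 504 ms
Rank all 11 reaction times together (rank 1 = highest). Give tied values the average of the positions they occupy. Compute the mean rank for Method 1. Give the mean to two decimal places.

Sorted (descending): 549, 548, 547, 504, 502, 447, 447, 368, 368, 323, 290
The 2 values of 447 occupy positions 6–7 → average rank (6+7)/2 = 6.5.
The 2 values of 368 occupy positions 8–9 → average rank (8+9)/2 = 8.5.
Method 1 values → pooled ranks: 548→2, 368→8.5, 368→8.5, 290→11, 502→5
Mean rank = (2 + 8.5 + 8.5 + 11 + 5) / 5 = 7.00

7.00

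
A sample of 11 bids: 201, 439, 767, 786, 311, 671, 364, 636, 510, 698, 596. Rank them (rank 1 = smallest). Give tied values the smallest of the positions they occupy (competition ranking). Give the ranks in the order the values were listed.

1, 4, 10, 11, 2, 8, 3, 7, 5, 9, 6

Sorted (ascending): 201, 311, 364, 439, 510, 596, 636, 671, 698, 767, 786
No ties — each value takes its position as its rank.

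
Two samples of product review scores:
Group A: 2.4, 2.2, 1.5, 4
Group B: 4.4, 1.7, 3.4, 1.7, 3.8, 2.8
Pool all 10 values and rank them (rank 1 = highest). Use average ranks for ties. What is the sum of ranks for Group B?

Sorted (descending): 4.4, 4, 3.8, 3.4, 2.8, 2.4, 2.2, 1.7, 1.7, 1.5
The 2 values of 1.7 occupy positions 8–9 → average rank (8+9)/2 = 8.5.
Group B values → pooled ranks: 4.4→1, 1.7→8.5, 3.4→4, 1.7→8.5, 3.8→3, 2.8→5
Rank sum = 1 + 8.5 + 4 + 8.5 + 3 + 5 = 30

30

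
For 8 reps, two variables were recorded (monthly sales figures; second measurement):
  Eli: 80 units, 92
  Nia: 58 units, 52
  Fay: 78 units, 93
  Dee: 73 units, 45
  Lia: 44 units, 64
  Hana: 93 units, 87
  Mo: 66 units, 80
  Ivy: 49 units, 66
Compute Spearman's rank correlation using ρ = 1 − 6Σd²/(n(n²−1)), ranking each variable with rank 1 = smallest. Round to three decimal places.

Ranks of variable 1: 7, 3, 6, 5, 1, 8, 4, 2
Ranks of variable 2: 7, 2, 8, 1, 3, 6, 5, 4
d = r₁ − r₂: 0, 1, -2, 4, -2, 2, -1, -2
d²: 0, 1, 4, 16, 4, 4, 1, 4; Σd² = 34
ρ = 1 − 6·34/(8·63) = 1 − 204/504 = 0.595

0.595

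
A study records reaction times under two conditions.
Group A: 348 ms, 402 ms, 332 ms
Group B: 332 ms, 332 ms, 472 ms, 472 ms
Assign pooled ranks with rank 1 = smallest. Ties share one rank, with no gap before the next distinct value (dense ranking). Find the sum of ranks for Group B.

Sorted (ascending): 332, 332, 332, 348, 402, 472, 472
The 3 values of 332 share dense rank 1.
The 2 values of 472 share dense rank 4.
Remaining distinct values take the next consecutive integers.
Group B values → pooled ranks: 332→1, 332→1, 472→4, 472→4
Rank sum = 1 + 1 + 4 + 4 = 10

10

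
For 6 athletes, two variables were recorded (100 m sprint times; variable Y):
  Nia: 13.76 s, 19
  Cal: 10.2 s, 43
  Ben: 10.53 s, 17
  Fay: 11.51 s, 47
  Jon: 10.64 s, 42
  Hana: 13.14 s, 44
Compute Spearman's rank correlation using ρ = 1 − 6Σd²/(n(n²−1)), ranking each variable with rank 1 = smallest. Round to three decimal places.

0.143

Ranks of variable 1: 6, 1, 2, 4, 3, 5
Ranks of variable 2: 2, 4, 1, 6, 3, 5
d = r₁ − r₂: 4, -3, 1, -2, 0, 0
d²: 16, 9, 1, 4, 0, 0; Σd² = 30
ρ = 1 − 6·30/(6·35) = 1 − 180/210 = 0.143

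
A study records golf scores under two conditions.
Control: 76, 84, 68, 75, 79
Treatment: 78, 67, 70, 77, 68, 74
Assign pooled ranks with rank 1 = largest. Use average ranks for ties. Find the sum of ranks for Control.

Sorted (descending): 84, 79, 78, 77, 76, 75, 74, 70, 68, 68, 67
The 2 values of 68 occupy positions 9–10 → average rank (9+10)/2 = 9.5.
Control values → pooled ranks: 76→5, 84→1, 68→9.5, 75→6, 79→2
Rank sum = 5 + 1 + 9.5 + 6 + 2 = 23.5

23.5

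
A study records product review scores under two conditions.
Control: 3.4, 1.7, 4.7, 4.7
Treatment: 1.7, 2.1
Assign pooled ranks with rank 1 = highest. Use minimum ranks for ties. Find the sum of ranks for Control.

10

Sorted (descending): 4.7, 4.7, 3.4, 2.1, 1.7, 1.7
The 2 values of 4.7 occupy positions 1–2 → each gets rank 1.
The 2 values of 1.7 occupy positions 5–6 → each gets rank 5.
Control values → pooled ranks: 3.4→3, 1.7→5, 4.7→1, 4.7→1
Rank sum = 3 + 5 + 1 + 1 = 10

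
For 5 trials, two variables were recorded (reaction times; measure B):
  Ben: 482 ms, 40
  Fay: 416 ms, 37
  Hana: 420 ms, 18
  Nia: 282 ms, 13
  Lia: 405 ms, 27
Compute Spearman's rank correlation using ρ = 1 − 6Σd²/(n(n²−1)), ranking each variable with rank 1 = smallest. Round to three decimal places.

Ranks of variable 1: 5, 3, 4, 1, 2
Ranks of variable 2: 5, 4, 2, 1, 3
d = r₁ − r₂: 0, -1, 2, 0, -1
d²: 0, 1, 4, 0, 1; Σd² = 6
ρ = 1 − 6·6/(5·24) = 1 − 36/120 = 0.700

0.700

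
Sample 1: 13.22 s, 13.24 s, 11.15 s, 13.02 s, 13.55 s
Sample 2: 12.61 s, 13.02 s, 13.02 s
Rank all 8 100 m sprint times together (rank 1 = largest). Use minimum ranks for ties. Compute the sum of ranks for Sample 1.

18

Sorted (descending): 13.55, 13.24, 13.22, 13.02, 13.02, 13.02, 12.61, 11.15
The 3 values of 13.02 occupy positions 4–6 → each gets rank 4.
Sample 1 values → pooled ranks: 13.22→3, 13.24→2, 11.15→8, 13.02→4, 13.55→1
Rank sum = 3 + 2 + 8 + 4 + 1 = 18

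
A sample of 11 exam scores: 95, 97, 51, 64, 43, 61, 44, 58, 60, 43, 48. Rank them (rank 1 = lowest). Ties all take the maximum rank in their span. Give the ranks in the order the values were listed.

10, 11, 5, 9, 2, 8, 3, 6, 7, 2, 4

Sorted (ascending): 43, 43, 44, 48, 51, 58, 60, 61, 64, 95, 97
The 2 values of 43 occupy positions 1–2 → each gets rank 2.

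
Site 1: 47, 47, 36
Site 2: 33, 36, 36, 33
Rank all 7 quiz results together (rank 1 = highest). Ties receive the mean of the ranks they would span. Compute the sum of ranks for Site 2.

21

Sorted (descending): 47, 47, 36, 36, 36, 33, 33
The 2 values of 47 occupy positions 1–2 → average rank (1+2)/2 = 1.5.
The 3 values of 36 occupy positions 3–5 → average rank 4.
The 2 values of 33 occupy positions 6–7 → average rank (6+7)/2 = 6.5.
Site 2 values → pooled ranks: 33→6.5, 36→4, 36→4, 33→6.5
Rank sum = 6.5 + 4 + 4 + 6.5 = 21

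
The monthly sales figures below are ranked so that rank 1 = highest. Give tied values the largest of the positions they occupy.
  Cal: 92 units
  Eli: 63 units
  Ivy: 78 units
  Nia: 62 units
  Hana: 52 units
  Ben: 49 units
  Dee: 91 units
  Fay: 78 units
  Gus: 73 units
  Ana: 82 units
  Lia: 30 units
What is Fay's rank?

5

Sorted (descending): 92, 91, 82, 78, 78, 73, 63, 62, 52, 49, 30
The 2 values of 78 occupy positions 4–5 → each gets rank 5.
Fay has value 78 units → rank 5.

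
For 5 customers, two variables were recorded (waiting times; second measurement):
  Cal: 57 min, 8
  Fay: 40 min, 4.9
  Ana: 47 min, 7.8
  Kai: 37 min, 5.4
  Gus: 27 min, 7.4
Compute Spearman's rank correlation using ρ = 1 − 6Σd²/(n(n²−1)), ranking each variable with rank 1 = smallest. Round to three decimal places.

0.600

Ranks of variable 1: 5, 3, 4, 2, 1
Ranks of variable 2: 5, 1, 4, 2, 3
d = r₁ − r₂: 0, 2, 0, 0, -2
d²: 0, 4, 0, 0, 4; Σd² = 8
ρ = 1 − 6·8/(5·24) = 1 − 48/120 = 0.600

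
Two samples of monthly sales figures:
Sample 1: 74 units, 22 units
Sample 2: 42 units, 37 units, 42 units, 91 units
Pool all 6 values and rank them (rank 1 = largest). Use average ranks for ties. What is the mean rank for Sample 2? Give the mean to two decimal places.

3.25

Sorted (descending): 91, 74, 42, 42, 37, 22
The 2 values of 42 occupy positions 3–4 → average rank (3+4)/2 = 3.5.
Sample 2 values → pooled ranks: 42→3.5, 37→5, 42→3.5, 91→1
Mean rank = (3.5 + 5 + 3.5 + 1) / 4 = 3.25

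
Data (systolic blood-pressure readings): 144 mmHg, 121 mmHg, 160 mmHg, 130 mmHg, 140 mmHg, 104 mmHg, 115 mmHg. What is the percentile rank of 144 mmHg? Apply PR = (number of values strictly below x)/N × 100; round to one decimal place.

71.4

N = 7.
Strictly below 144: 5. Equal to 144: 1.
PR = 5/7 × 100 = 71.4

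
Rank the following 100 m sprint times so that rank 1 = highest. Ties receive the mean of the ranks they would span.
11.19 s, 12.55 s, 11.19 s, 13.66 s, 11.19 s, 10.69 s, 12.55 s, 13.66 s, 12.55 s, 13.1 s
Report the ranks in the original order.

8, 5, 8, 1.5, 8, 10, 5, 1.5, 5, 3

Sorted (descending): 13.66, 13.66, 13.1, 12.55, 12.55, 12.55, 11.19, 11.19, 11.19, 10.69
The 2 values of 13.66 occupy positions 1–2 → average rank (1+2)/2 = 1.5.
The 3 values of 12.55 occupy positions 4–6 → average rank 5.
The 3 values of 11.19 occupy positions 7–9 → average rank 8.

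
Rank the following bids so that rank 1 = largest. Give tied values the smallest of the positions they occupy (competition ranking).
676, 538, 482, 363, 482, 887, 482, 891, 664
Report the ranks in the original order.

3, 5, 6, 9, 6, 2, 6, 1, 4

Sorted (descending): 891, 887, 676, 664, 538, 482, 482, 482, 363
The 3 values of 482 occupy positions 6–8 → each gets rank 6.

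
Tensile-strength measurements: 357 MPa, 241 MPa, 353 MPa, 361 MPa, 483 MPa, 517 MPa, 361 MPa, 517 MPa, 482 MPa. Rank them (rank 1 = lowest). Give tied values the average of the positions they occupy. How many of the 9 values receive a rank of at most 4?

3

Sorted (ascending): 241, 353, 357, 361, 361, 482, 483, 517, 517
The 2 values of 361 occupy positions 4–5 → average rank (4+5)/2 = 4.5.
The 2 values of 517 occupy positions 8–9 → average rank (8+9)/2 = 8.5.
Ranks ≤ 4: {1, 2, 3} → 3 values.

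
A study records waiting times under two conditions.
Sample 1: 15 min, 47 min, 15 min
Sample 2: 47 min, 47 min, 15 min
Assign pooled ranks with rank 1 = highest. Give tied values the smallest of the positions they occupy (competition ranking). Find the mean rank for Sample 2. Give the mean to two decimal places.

2.00

Sorted (descending): 47, 47, 47, 15, 15, 15
The 3 values of 47 occupy positions 1–3 → each gets rank 1.
The 3 values of 15 occupy positions 4–6 → each gets rank 4.
Sample 2 values → pooled ranks: 47→1, 47→1, 15→4
Mean rank = (1 + 1 + 4) / 3 = 2.00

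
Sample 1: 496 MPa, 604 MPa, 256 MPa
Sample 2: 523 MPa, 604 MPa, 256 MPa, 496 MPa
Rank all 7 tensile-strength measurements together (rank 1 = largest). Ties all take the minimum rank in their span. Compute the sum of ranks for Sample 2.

Sorted (descending): 604, 604, 523, 496, 496, 256, 256
The 2 values of 604 occupy positions 1–2 → each gets rank 1.
The 2 values of 496 occupy positions 4–5 → each gets rank 4.
The 2 values of 256 occupy positions 6–7 → each gets rank 6.
Sample 2 values → pooled ranks: 523→3, 604→1, 256→6, 496→4
Rank sum = 3 + 1 + 6 + 4 = 14

14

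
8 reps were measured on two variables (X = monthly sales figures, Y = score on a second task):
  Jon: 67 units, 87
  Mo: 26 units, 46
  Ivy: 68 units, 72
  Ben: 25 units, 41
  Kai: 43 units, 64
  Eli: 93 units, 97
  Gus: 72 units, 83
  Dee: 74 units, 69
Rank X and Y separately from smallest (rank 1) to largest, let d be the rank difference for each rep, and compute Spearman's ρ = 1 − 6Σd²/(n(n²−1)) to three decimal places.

Ranks of variable 1: 4, 2, 5, 1, 3, 8, 6, 7
Ranks of variable 2: 7, 2, 5, 1, 3, 8, 6, 4
d = r₁ − r₂: -3, 0, 0, 0, 0, 0, 0, 3
d²: 9, 0, 0, 0, 0, 0, 0, 9; Σd² = 18
ρ = 1 − 6·18/(8·63) = 1 − 108/504 = 0.786

0.786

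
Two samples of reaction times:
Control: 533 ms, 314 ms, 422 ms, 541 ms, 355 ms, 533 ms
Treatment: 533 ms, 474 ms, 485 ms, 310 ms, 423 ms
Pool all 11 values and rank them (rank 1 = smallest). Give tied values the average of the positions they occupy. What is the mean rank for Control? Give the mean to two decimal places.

6.33

Sorted (ascending): 310, 314, 355, 422, 423, 474, 485, 533, 533, 533, 541
The 3 values of 533 occupy positions 8–10 → average rank 9.
Control values → pooled ranks: 533→9, 314→2, 422→4, 541→11, 355→3, 533→9
Mean rank = (9 + 2 + 4 + 11 + 3 + 9) / 6 = 6.33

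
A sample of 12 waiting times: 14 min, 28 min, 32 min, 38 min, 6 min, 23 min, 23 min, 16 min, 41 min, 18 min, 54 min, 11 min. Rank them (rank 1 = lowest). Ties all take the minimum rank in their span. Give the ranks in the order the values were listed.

Sorted (ascending): 6, 11, 14, 16, 18, 23, 23, 28, 32, 38, 41, 54
The 2 values of 23 occupy positions 6–7 → each gets rank 6.

3, 8, 9, 10, 1, 6, 6, 4, 11, 5, 12, 2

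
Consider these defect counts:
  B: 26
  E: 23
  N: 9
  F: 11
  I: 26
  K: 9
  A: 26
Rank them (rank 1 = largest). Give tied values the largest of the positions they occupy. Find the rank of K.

Sorted (descending): 26, 26, 26, 23, 11, 9, 9
The 3 values of 26 occupy positions 1–3 → each gets rank 3.
The 2 values of 9 occupy positions 6–7 → each gets rank 7.
K has value 9 → rank 7.

7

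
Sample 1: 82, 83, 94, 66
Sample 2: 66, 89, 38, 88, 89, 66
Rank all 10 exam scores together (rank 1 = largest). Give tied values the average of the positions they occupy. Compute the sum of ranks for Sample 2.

Sorted (descending): 94, 89, 89, 88, 83, 82, 66, 66, 66, 38
The 2 values of 89 occupy positions 2–3 → average rank (2+3)/2 = 2.5.
The 3 values of 66 occupy positions 7–9 → average rank 8.
Sample 2 values → pooled ranks: 66→8, 89→2.5, 38→10, 88→4, 89→2.5, 66→8
Rank sum = 8 + 2.5 + 10 + 4 + 2.5 + 8 = 35

35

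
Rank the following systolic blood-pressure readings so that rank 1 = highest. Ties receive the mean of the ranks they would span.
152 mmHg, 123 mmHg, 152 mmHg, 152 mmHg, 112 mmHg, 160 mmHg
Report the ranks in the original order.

Sorted (descending): 160, 152, 152, 152, 123, 112
The 3 values of 152 occupy positions 2–4 → average rank 3.

3, 5, 3, 3, 6, 1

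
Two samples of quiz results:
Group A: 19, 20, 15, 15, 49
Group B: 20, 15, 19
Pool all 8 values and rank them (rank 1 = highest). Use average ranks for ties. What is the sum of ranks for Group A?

22

Sorted (descending): 49, 20, 20, 19, 19, 15, 15, 15
The 2 values of 20 occupy positions 2–3 → average rank (2+3)/2 = 2.5.
The 2 values of 19 occupy positions 4–5 → average rank (4+5)/2 = 4.5.
The 3 values of 15 occupy positions 6–8 → average rank 7.
Group A values → pooled ranks: 19→4.5, 20→2.5, 15→7, 15→7, 49→1
Rank sum = 4.5 + 2.5 + 7 + 7 + 1 = 22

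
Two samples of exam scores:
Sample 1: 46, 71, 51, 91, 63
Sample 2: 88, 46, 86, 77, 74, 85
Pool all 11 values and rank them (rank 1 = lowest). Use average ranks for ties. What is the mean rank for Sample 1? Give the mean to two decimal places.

Sorted (ascending): 46, 46, 51, 63, 71, 74, 77, 85, 86, 88, 91
The 2 values of 46 occupy positions 1–2 → average rank (1+2)/2 = 1.5.
Sample 1 values → pooled ranks: 46→1.5, 71→5, 51→3, 91→11, 63→4
Mean rank = (1.5 + 5 + 3 + 11 + 4) / 5 = 4.90

4.90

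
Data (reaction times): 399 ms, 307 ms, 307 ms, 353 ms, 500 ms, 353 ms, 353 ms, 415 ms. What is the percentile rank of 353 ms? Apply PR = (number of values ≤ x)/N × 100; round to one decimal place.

62.5

N = 8.
Strictly below 353: 2. Equal to 353: 3.
PR = 5/8 × 100 = 62.5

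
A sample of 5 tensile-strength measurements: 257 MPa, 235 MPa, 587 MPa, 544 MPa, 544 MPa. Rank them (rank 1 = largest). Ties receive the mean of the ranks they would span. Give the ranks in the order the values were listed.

Sorted (descending): 587, 544, 544, 257, 235
The 2 values of 544 occupy positions 2–3 → average rank (2+3)/2 = 2.5.

4, 5, 1, 2.5, 2.5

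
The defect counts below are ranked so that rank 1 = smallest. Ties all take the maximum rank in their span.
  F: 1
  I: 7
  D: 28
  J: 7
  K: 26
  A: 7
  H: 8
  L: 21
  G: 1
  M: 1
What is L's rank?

8

Sorted (ascending): 1, 1, 1, 7, 7, 7, 8, 21, 26, 28
The 3 values of 1 occupy positions 1–3 → each gets rank 3.
The 3 values of 7 occupy positions 4–6 → each gets rank 6.
L has value 21 → rank 8.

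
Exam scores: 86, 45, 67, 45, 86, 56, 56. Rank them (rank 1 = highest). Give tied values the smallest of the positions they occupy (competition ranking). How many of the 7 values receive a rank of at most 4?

5

Sorted (descending): 86, 86, 67, 56, 56, 45, 45
The 2 values of 86 occupy positions 1–2 → each gets rank 1.
The 2 values of 56 occupy positions 4–5 → each gets rank 4.
The 2 values of 45 occupy positions 6–7 → each gets rank 6.
Ranks ≤ 4: {1, 1, 3, 4, 4} → 5 values.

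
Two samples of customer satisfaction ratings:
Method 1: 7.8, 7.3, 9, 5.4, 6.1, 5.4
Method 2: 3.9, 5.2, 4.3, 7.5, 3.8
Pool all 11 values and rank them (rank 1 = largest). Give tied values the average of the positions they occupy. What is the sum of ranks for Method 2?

Sorted (descending): 9, 7.8, 7.5, 7.3, 6.1, 5.4, 5.4, 5.2, 4.3, 3.9, 3.8
The 2 values of 5.4 occupy positions 6–7 → average rank (6+7)/2 = 6.5.
Method 2 values → pooled ranks: 3.9→10, 5.2→8, 4.3→9, 7.5→3, 3.8→11
Rank sum = 10 + 8 + 9 + 3 + 11 = 41

41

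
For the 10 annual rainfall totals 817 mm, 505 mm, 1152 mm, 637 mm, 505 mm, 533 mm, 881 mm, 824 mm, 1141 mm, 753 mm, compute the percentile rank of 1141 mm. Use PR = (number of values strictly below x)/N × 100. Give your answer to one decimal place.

80.0

N = 10.
Strictly below 1141: 8. Equal to 1141: 1.
PR = 8/10 × 100 = 80.0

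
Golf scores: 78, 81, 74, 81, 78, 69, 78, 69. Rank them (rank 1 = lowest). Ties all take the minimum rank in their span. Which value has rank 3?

Sorted (ascending): 69, 69, 74, 78, 78, 78, 81, 81
The 2 values of 69 occupy positions 1–2 → each gets rank 1.
The 3 values of 78 occupy positions 4–6 → each gets rank 4.
The 2 values of 81 occupy positions 7–8 → each gets rank 7.
Rank 3 → value 74.

74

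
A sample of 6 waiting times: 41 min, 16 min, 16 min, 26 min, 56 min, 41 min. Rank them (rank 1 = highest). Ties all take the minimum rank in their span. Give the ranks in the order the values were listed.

Sorted (descending): 56, 41, 41, 26, 16, 16
The 2 values of 41 occupy positions 2–3 → each gets rank 2.
The 2 values of 16 occupy positions 5–6 → each gets rank 5.

2, 5, 5, 4, 1, 2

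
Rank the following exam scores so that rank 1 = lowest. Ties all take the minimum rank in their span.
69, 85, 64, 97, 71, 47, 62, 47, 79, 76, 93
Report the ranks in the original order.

Sorted (ascending): 47, 47, 62, 64, 69, 71, 76, 79, 85, 93, 97
The 2 values of 47 occupy positions 1–2 → each gets rank 1.

5, 9, 4, 11, 6, 1, 3, 1, 8, 7, 10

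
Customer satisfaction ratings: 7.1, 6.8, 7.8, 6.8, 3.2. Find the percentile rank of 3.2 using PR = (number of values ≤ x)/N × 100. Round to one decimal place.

N = 5.
Strictly below 3.2: 0. Equal to 3.2: 1.
PR = 1/5 × 100 = 20.0

20.0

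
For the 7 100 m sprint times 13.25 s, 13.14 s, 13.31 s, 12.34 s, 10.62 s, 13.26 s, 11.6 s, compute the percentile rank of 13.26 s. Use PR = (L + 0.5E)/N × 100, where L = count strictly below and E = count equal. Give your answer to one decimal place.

N = 7.
Strictly below 13.26: 5. Equal to 13.26: 1.
PR = (5 + 0.5·1)/7 × 100 = 78.6

78.6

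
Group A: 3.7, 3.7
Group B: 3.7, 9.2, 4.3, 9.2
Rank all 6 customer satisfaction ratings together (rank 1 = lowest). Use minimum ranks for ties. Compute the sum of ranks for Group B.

Sorted (ascending): 3.7, 3.7, 3.7, 4.3, 9.2, 9.2
The 3 values of 3.7 occupy positions 1–3 → each gets rank 1.
The 2 values of 9.2 occupy positions 5–6 → each gets rank 5.
Group B values → pooled ranks: 3.7→1, 9.2→5, 4.3→4, 9.2→5
Rank sum = 1 + 5 + 4 + 5 = 15

15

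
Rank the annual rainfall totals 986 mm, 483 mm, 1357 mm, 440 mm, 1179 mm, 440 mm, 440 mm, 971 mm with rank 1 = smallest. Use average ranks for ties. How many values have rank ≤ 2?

3

Sorted (ascending): 440, 440, 440, 483, 971, 986, 1179, 1357
The 3 values of 440 occupy positions 1–3 → average rank 2.
Ranks ≤ 2: {2, 2, 2} → 3 values.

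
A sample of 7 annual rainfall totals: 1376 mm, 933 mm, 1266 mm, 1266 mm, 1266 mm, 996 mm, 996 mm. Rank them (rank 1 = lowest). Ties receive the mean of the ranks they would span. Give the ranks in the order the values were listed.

7, 1, 5, 5, 5, 2.5, 2.5

Sorted (ascending): 933, 996, 996, 1266, 1266, 1266, 1376
The 2 values of 996 occupy positions 2–3 → average rank (2+3)/2 = 2.5.
The 3 values of 1266 occupy positions 4–6 → average rank 5.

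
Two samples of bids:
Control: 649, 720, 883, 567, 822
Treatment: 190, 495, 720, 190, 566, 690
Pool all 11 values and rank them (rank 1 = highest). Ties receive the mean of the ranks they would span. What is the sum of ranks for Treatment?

Sorted (descending): 883, 822, 720, 720, 690, 649, 567, 566, 495, 190, 190
The 2 values of 720 occupy positions 3–4 → average rank (3+4)/2 = 3.5.
The 2 values of 190 occupy positions 10–11 → average rank (10+11)/2 = 10.5.
Treatment values → pooled ranks: 190→10.5, 495→9, 720→3.5, 190→10.5, 566→8, 690→5
Rank sum = 10.5 + 9 + 3.5 + 10.5 + 8 + 5 = 46.5

46.5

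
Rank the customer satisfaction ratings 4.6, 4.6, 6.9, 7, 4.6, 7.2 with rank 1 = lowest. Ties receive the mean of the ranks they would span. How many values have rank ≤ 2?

Sorted (ascending): 4.6, 4.6, 4.6, 6.9, 7, 7.2
The 3 values of 4.6 occupy positions 1–3 → average rank 2.
Ranks ≤ 2: {2, 2, 2} → 3 values.

3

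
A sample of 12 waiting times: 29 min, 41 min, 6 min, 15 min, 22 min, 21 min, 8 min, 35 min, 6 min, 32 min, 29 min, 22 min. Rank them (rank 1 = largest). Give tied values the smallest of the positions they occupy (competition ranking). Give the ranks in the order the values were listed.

4, 1, 11, 9, 6, 8, 10, 2, 11, 3, 4, 6

Sorted (descending): 41, 35, 32, 29, 29, 22, 22, 21, 15, 8, 6, 6
The 2 values of 29 occupy positions 4–5 → each gets rank 4.
The 2 values of 22 occupy positions 6–7 → each gets rank 6.
The 2 values of 6 occupy positions 11–12 → each gets rank 11.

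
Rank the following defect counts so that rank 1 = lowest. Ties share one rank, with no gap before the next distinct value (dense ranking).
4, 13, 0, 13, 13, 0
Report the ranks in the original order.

Sorted (ascending): 0, 0, 4, 13, 13, 13
The 2 values of 0 share dense rank 1.
The 3 values of 13 share dense rank 3.
Remaining distinct values take the next consecutive integers.

2, 3, 1, 3, 3, 1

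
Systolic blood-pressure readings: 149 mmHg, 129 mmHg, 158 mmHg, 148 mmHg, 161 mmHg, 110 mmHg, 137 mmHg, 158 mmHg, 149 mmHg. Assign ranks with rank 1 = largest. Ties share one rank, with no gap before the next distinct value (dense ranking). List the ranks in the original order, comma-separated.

3, 6, 2, 4, 1, 7, 5, 2, 3

Sorted (descending): 161, 158, 158, 149, 149, 148, 137, 129, 110
The 2 values of 158 share dense rank 2.
The 2 values of 149 share dense rank 3.
Remaining distinct values take the next consecutive integers.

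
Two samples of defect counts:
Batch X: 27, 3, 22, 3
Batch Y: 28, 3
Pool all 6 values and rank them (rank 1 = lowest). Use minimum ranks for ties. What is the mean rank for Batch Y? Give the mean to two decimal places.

3.50

Sorted (ascending): 3, 3, 3, 22, 27, 28
The 3 values of 3 occupy positions 1–3 → each gets rank 1.
Batch Y values → pooled ranks: 28→6, 3→1
Mean rank = (6 + 1) / 2 = 3.50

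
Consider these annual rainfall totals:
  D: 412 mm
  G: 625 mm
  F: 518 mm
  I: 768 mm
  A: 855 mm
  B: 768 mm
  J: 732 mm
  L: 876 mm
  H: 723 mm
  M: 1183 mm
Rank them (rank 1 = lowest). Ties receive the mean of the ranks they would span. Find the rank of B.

6.5

Sorted (ascending): 412, 518, 625, 723, 732, 768, 768, 855, 876, 1183
The 2 values of 768 occupy positions 6–7 → average rank (6+7)/2 = 6.5.
B has value 768 mm → rank 6.5.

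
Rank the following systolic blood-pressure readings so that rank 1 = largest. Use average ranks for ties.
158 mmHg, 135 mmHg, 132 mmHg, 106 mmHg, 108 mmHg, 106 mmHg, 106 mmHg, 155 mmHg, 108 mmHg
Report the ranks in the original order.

1, 3, 4, 8, 5.5, 8, 8, 2, 5.5

Sorted (descending): 158, 155, 135, 132, 108, 108, 106, 106, 106
The 2 values of 108 occupy positions 5–6 → average rank (5+6)/2 = 5.5.
The 3 values of 106 occupy positions 7–9 → average rank 8.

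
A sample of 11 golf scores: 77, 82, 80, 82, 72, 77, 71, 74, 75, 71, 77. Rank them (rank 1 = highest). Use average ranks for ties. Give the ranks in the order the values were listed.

5, 1.5, 3, 1.5, 9, 5, 10.5, 8, 7, 10.5, 5

Sorted (descending): 82, 82, 80, 77, 77, 77, 75, 74, 72, 71, 71
The 2 values of 82 occupy positions 1–2 → average rank (1+2)/2 = 1.5.
The 3 values of 77 occupy positions 4–6 → average rank 5.
The 2 values of 71 occupy positions 10–11 → average rank (10+11)/2 = 10.5.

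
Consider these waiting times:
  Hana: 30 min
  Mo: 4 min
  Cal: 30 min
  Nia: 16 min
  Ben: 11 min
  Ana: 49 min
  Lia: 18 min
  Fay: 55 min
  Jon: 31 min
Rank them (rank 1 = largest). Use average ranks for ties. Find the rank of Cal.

4.5

Sorted (descending): 55, 49, 31, 30, 30, 18, 16, 11, 4
The 2 values of 30 occupy positions 4–5 → average rank (4+5)/2 = 4.5.
Cal has value 30 min → rank 4.5.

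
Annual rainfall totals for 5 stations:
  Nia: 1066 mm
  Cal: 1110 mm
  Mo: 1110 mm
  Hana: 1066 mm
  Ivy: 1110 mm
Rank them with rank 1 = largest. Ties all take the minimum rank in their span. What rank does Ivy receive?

1

Sorted (descending): 1110, 1110, 1110, 1066, 1066
The 3 values of 1110 occupy positions 1–3 → each gets rank 1.
The 2 values of 1066 occupy positions 4–5 → each gets rank 4.
Ivy has value 1110 mm → rank 1.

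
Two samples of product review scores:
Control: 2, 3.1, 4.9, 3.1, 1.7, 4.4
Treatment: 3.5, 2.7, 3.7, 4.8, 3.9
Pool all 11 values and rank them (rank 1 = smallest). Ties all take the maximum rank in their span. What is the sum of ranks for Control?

Sorted (ascending): 1.7, 2, 2.7, 3.1, 3.1, 3.5, 3.7, 3.9, 4.4, 4.8, 4.9
The 2 values of 3.1 occupy positions 4–5 → each gets rank 5.
Control values → pooled ranks: 2→2, 3.1→5, 4.9→11, 3.1→5, 1.7→1, 4.4→9
Rank sum = 2 + 5 + 11 + 5 + 1 + 9 = 33

33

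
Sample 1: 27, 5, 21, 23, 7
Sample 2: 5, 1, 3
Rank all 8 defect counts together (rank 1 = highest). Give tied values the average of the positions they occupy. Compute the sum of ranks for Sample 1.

15.5

Sorted (descending): 27, 23, 21, 7, 5, 5, 3, 1
The 2 values of 5 occupy positions 5–6 → average rank (5+6)/2 = 5.5.
Sample 1 values → pooled ranks: 27→1, 5→5.5, 21→3, 23→2, 7→4
Rank sum = 1 + 5.5 + 3 + 2 + 4 = 15.5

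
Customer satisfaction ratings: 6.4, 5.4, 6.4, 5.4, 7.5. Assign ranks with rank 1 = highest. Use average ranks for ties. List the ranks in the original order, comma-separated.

Sorted (descending): 7.5, 6.4, 6.4, 5.4, 5.4
The 2 values of 6.4 occupy positions 2–3 → average rank (2+3)/2 = 2.5.
The 2 values of 5.4 occupy positions 4–5 → average rank (4+5)/2 = 4.5.

2.5, 4.5, 2.5, 4.5, 1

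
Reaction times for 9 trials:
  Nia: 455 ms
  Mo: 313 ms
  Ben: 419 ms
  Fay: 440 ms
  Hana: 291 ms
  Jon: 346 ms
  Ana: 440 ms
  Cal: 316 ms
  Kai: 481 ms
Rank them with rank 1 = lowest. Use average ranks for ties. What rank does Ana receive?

Sorted (ascending): 291, 313, 316, 346, 419, 440, 440, 455, 481
The 2 values of 440 occupy positions 6–7 → average rank (6+7)/2 = 6.5.
Ana has value 440 ms → rank 6.5.

6.5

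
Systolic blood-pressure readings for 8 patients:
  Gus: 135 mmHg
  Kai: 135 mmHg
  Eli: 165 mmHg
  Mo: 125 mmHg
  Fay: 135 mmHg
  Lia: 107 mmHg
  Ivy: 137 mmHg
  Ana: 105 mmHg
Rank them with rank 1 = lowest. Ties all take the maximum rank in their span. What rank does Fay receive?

Sorted (ascending): 105, 107, 125, 135, 135, 135, 137, 165
The 3 values of 135 occupy positions 4–6 → each gets rank 6.
Fay has value 135 mmHg → rank 6.

6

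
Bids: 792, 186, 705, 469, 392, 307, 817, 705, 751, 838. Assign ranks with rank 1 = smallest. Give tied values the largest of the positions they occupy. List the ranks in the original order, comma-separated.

8, 1, 6, 4, 3, 2, 9, 6, 7, 10

Sorted (ascending): 186, 307, 392, 469, 705, 705, 751, 792, 817, 838
The 2 values of 705 occupy positions 5–6 → each gets rank 6.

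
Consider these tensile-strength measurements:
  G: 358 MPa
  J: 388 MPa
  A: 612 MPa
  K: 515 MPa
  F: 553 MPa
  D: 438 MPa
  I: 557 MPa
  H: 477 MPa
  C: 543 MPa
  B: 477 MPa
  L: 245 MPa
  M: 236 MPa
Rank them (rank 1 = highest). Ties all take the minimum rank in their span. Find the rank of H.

Sorted (descending): 612, 557, 553, 543, 515, 477, 477, 438, 388, 358, 245, 236
The 2 values of 477 occupy positions 6–7 → each gets rank 6.
H has value 477 MPa → rank 6.

6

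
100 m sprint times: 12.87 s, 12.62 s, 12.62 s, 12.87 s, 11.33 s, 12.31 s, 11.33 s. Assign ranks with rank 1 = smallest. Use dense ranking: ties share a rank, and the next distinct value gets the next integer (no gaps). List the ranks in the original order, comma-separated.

Sorted (ascending): 11.33, 11.33, 12.31, 12.62, 12.62, 12.87, 12.87
The 2 values of 11.33 share dense rank 1.
The 2 values of 12.62 share dense rank 3.
The 2 values of 12.87 share dense rank 4.
Remaining distinct values take the next consecutive integers.

4, 3, 3, 4, 1, 2, 1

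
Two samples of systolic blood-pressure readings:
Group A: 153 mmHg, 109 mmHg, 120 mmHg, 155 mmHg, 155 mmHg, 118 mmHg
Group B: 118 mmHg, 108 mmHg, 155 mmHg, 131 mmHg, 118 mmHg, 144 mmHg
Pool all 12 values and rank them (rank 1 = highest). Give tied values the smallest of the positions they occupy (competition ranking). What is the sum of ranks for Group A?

Sorted (descending): 155, 155, 155, 153, 144, 131, 120, 118, 118, 118, 109, 108
The 3 values of 155 occupy positions 1–3 → each gets rank 1.
The 3 values of 118 occupy positions 8–10 → each gets rank 8.
Group A values → pooled ranks: 153→4, 109→11, 120→7, 155→1, 155→1, 118→8
Rank sum = 4 + 11 + 7 + 1 + 1 + 8 = 32

32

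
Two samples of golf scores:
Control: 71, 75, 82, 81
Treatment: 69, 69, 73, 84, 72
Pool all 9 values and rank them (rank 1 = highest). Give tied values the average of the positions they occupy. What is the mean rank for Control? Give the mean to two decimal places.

Sorted (descending): 84, 82, 81, 75, 73, 72, 71, 69, 69
The 2 values of 69 occupy positions 8–9 → average rank (8+9)/2 = 8.5.
Control values → pooled ranks: 71→7, 75→4, 82→2, 81→3
Mean rank = (7 + 4 + 2 + 3) / 4 = 4.00

4.00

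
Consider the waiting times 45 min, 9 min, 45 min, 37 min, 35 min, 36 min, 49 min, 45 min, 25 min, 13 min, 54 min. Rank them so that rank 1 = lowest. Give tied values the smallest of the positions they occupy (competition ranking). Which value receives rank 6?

Sorted (ascending): 9, 13, 25, 35, 36, 37, 45, 45, 45, 49, 54
The 3 values of 45 occupy positions 7–9 → each gets rank 7.
Rank 6 → value 37.

37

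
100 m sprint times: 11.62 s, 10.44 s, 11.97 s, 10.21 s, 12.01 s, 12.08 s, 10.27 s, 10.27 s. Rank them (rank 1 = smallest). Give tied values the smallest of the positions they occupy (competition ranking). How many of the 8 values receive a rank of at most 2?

3

Sorted (ascending): 10.21, 10.27, 10.27, 10.44, 11.62, 11.97, 12.01, 12.08
The 2 values of 10.27 occupy positions 2–3 → each gets rank 2.
Ranks ≤ 2: {1, 2, 2} → 3 values.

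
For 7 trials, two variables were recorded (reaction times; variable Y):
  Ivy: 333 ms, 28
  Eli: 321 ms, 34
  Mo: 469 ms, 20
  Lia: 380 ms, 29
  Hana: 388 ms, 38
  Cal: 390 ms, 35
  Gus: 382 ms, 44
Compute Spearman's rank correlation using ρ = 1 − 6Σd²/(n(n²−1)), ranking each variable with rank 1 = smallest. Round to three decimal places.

Ranks of variable 1: 2, 1, 7, 3, 5, 6, 4
Ranks of variable 2: 2, 4, 1, 3, 6, 5, 7
d = r₁ − r₂: 0, -3, 6, 0, -1, 1, -3
d²: 0, 9, 36, 0, 1, 1, 9; Σd² = 56
ρ = 1 − 6·56/(7·48) = 1 − 336/336 = 0.000

0.000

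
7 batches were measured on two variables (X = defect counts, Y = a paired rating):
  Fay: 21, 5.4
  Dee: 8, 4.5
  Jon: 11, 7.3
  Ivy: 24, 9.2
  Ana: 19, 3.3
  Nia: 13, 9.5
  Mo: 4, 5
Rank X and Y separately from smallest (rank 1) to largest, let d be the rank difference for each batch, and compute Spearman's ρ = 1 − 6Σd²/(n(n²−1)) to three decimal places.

Ranks of variable 1: 6, 2, 3, 7, 5, 4, 1
Ranks of variable 2: 4, 2, 5, 6, 1, 7, 3
d = r₁ − r₂: 2, 0, -2, 1, 4, -3, -2
d²: 4, 0, 4, 1, 16, 9, 4; Σd² = 38
ρ = 1 − 6·38/(7·48) = 1 − 228/336 = 0.321

0.321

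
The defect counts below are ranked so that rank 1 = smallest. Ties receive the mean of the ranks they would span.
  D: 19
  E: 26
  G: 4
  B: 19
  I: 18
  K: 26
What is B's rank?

Sorted (ascending): 4, 18, 19, 19, 26, 26
The 2 values of 19 occupy positions 3–4 → average rank (3+4)/2 = 3.5.
The 2 values of 26 occupy positions 5–6 → average rank (5+6)/2 = 5.5.
B has value 19 → rank 3.5.

3.5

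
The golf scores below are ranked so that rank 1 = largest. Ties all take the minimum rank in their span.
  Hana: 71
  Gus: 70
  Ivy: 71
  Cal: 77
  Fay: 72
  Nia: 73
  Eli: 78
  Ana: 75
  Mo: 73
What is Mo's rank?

4

Sorted (descending): 78, 77, 75, 73, 73, 72, 71, 71, 70
The 2 values of 73 occupy positions 4–5 → each gets rank 4.
The 2 values of 71 occupy positions 7–8 → each gets rank 7.
Mo has value 73 → rank 4.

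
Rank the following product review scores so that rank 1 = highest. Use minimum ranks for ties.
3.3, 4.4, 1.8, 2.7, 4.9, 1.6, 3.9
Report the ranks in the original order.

Sorted (descending): 4.9, 4.4, 3.9, 3.3, 2.7, 1.8, 1.6
No ties — each value takes its position as its rank.

4, 2, 6, 5, 1, 7, 3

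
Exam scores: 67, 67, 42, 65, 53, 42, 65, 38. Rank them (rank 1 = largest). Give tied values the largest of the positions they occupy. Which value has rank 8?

38

Sorted (descending): 67, 67, 65, 65, 53, 42, 42, 38
The 2 values of 67 occupy positions 1–2 → each gets rank 2.
The 2 values of 65 occupy positions 3–4 → each gets rank 4.
The 2 values of 42 occupy positions 6–7 → each gets rank 7.
Rank 8 → value 38.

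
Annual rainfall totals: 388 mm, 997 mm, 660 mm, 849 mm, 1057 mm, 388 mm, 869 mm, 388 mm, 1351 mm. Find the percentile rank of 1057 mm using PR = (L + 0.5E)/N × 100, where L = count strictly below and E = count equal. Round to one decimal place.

83.3

N = 9.
Strictly below 1057: 7. Equal to 1057: 1.
PR = (7 + 0.5·1)/9 × 100 = 83.3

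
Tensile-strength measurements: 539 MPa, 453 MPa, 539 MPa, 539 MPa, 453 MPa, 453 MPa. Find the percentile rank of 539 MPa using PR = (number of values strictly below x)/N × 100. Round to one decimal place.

N = 6.
Strictly below 539: 3. Equal to 539: 3.
PR = 3/6 × 100 = 50.0

50.0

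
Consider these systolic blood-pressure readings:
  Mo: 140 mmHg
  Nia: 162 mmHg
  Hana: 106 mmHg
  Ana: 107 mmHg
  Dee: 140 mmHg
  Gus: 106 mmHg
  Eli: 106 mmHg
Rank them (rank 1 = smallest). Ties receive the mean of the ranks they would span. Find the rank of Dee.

5.5

Sorted (ascending): 106, 106, 106, 107, 140, 140, 162
The 3 values of 106 occupy positions 1–3 → average rank 2.
The 2 values of 140 occupy positions 5–6 → average rank (5+6)/2 = 5.5.
Dee has value 140 mmHg → rank 5.5.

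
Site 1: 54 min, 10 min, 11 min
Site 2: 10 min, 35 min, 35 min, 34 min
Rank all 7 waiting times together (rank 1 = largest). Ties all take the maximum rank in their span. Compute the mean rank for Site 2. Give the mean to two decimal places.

Sorted (descending): 54, 35, 35, 34, 11, 10, 10
The 2 values of 35 occupy positions 2–3 → each gets rank 3.
The 2 values of 10 occupy positions 6–7 → each gets rank 7.
Site 2 values → pooled ranks: 10→7, 35→3, 35→3, 34→4
Mean rank = (7 + 3 + 3 + 4) / 4 = 4.25

4.25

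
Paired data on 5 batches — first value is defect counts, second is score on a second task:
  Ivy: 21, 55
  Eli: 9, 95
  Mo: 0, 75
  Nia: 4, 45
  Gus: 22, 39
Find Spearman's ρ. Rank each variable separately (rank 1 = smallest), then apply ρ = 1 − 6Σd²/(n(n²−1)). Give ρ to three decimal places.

-0.500

Ranks of variable 1: 4, 3, 1, 2, 5
Ranks of variable 2: 3, 5, 4, 2, 1
d = r₁ − r₂: 1, -2, -3, 0, 4
d²: 1, 4, 9, 0, 16; Σd² = 30
ρ = 1 − 6·30/(5·24) = 1 − 180/120 = -0.500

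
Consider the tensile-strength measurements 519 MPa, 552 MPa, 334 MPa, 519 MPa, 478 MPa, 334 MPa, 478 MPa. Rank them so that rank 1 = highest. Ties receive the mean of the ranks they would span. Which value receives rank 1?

552

Sorted (descending): 552, 519, 519, 478, 478, 334, 334
The 2 values of 519 occupy positions 2–3 → average rank (2+3)/2 = 2.5.
The 2 values of 478 occupy positions 4–5 → average rank (4+5)/2 = 4.5.
The 2 values of 334 occupy positions 6–7 → average rank (6+7)/2 = 6.5.
Rank 1 → value 552.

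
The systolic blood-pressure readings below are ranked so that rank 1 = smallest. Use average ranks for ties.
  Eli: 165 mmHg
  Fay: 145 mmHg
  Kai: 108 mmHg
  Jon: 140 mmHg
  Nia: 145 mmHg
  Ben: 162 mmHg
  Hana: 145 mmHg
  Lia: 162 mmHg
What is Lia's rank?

6.5

Sorted (ascending): 108, 140, 145, 145, 145, 162, 162, 165
The 3 values of 145 occupy positions 3–5 → average rank 4.
The 2 values of 162 occupy positions 6–7 → average rank (6+7)/2 = 6.5.
Lia has value 162 mmHg → rank 6.5.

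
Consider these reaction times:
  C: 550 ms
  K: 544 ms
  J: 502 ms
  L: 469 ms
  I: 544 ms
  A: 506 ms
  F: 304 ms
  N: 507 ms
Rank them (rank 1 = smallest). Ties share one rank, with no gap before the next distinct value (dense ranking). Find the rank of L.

Sorted (ascending): 304, 469, 502, 506, 507, 544, 544, 550
The 2 values of 544 share dense rank 6.
Remaining distinct values take the next consecutive integers.
L has value 469 ms → rank 2.

2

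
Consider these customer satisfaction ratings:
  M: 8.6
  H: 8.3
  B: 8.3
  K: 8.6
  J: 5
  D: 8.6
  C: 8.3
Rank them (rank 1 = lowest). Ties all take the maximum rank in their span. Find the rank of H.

Sorted (ascending): 5, 8.3, 8.3, 8.3, 8.6, 8.6, 8.6
The 3 values of 8.3 occupy positions 2–4 → each gets rank 4.
The 3 values of 8.6 occupy positions 5–7 → each gets rank 7.
H has value 8.3 → rank 4.

4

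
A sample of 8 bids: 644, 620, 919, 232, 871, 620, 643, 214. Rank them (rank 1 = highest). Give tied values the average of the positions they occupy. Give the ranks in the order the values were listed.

Sorted (descending): 919, 871, 644, 643, 620, 620, 232, 214
The 2 values of 620 occupy positions 5–6 → average rank (5+6)/2 = 5.5.

3, 5.5, 1, 7, 2, 5.5, 4, 8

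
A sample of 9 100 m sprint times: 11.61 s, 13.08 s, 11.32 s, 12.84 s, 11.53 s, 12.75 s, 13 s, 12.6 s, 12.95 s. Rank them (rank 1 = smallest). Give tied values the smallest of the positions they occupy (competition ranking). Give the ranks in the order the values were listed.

3, 9, 1, 6, 2, 5, 8, 4, 7

Sorted (ascending): 11.32, 11.53, 11.61, 12.6, 12.75, 12.84, 12.95, 13, 13.08
No ties — each value takes its position as its rank.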